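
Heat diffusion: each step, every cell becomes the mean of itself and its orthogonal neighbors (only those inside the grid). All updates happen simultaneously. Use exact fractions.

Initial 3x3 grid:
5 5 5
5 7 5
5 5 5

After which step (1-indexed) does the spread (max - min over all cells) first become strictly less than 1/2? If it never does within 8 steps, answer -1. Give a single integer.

Step 1: max=11/2, min=5, spread=1/2
Step 2: max=137/25, min=209/40, spread=51/200
  -> spread < 1/2 first at step 2
Step 3: max=12823/2400, min=947/180, spread=589/7200
Step 4: max=79943/15000, min=761081/144000, spread=31859/720000
Step 5: max=45891607/8640000, min=4764721/900000, spread=751427/43200000
Step 6: max=286634687/54000000, min=2747063129/518400000, spread=23149331/2592000000
Step 7: max=165002654263/31104000000, min=17174931889/3240000000, spread=616540643/155520000000
Step 8: max=1031112453983/194400000000, min=9895132008761/1866240000000, spread=17737747379/9331200000000

Answer: 2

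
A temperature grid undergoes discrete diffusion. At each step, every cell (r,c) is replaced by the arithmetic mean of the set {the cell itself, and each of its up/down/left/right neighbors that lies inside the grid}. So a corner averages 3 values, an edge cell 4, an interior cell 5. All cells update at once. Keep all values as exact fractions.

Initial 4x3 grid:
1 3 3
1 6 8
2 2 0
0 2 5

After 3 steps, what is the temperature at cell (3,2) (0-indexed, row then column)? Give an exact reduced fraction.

Step 1: cell (3,2) = 7/3
Step 2: cell (3,2) = 25/9
Step 3: cell (3,2) = 5789/2160
Full grid after step 3:
  74/27 47533/14400 1673/432
  17959/7200 2389/750 13217/3600
  15419/7200 3943/1500 2893/900
  1001/540 33113/14400 5789/2160

Answer: 5789/2160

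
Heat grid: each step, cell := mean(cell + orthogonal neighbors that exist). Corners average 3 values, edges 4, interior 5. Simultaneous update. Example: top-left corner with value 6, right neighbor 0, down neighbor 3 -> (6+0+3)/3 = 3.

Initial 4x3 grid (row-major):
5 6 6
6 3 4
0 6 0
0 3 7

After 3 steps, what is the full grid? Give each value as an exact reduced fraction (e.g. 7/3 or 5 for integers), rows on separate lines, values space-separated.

Answer: 1027/216 1833/400 1025/216
13787/3600 539/125 907/225
3949/1200 1202/375 6911/1800
313/120 11647/3600 3547/1080

Derivation:
After step 1:
  17/3 5 16/3
  7/2 5 13/4
  3 12/5 17/4
  1 4 10/3
After step 2:
  85/18 21/4 163/36
  103/24 383/100 107/24
  99/40 373/100 397/120
  8/3 161/60 139/36
After step 3:
  1027/216 1833/400 1025/216
  13787/3600 539/125 907/225
  3949/1200 1202/375 6911/1800
  313/120 11647/3600 3547/1080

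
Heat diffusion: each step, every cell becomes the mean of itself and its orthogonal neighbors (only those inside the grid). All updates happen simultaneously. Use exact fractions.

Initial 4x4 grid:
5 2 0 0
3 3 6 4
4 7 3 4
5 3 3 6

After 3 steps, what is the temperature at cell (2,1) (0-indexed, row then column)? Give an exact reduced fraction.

Step 1: cell (2,1) = 4
Step 2: cell (2,1) = 441/100
Step 3: cell (2,1) = 1607/400
Full grid after step 3:
  919/270 1349/450 497/180 5477/2160
  3343/900 5537/1500 19583/6000 4687/1440
  106/25 1607/400 6101/1500 27563/7200
  605/144 3437/800 29573/7200 566/135

Answer: 1607/400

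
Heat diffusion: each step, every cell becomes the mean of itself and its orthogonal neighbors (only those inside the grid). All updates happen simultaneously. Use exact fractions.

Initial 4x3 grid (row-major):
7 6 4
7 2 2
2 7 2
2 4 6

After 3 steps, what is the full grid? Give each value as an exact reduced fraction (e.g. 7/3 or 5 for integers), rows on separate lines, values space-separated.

After step 1:
  20/3 19/4 4
  9/2 24/5 5/2
  9/2 17/5 17/4
  8/3 19/4 4
After step 2:
  191/36 1213/240 15/4
  307/60 399/100 311/80
  113/30 217/50 283/80
  143/36 889/240 13/3
After step 3:
  11143/2160 65159/14400 1523/360
  16361/3600 13433/3000 3033/800
  3869/900 11603/3000 9659/2400
  8239/2160 58859/14400 463/120

Answer: 11143/2160 65159/14400 1523/360
16361/3600 13433/3000 3033/800
3869/900 11603/3000 9659/2400
8239/2160 58859/14400 463/120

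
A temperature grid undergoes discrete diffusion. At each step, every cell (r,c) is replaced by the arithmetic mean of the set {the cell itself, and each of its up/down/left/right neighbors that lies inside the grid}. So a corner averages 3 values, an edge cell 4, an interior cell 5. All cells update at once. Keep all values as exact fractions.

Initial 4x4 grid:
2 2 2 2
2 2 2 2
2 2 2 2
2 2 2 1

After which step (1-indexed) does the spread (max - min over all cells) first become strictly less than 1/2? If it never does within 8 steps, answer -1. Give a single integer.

Answer: 1

Derivation:
Step 1: max=2, min=5/3, spread=1/3
  -> spread < 1/2 first at step 1
Step 2: max=2, min=31/18, spread=5/18
Step 3: max=2, min=391/216, spread=41/216
Step 4: max=2, min=11917/6480, spread=1043/6480
Step 5: max=2, min=363247/194400, spread=25553/194400
Step 6: max=35921/18000, min=10992541/5832000, spread=645863/5832000
Step 7: max=239029/120000, min=332278309/174960000, spread=16225973/174960000
Step 8: max=107299/54000, min=10020122017/5248800000, spread=409340783/5248800000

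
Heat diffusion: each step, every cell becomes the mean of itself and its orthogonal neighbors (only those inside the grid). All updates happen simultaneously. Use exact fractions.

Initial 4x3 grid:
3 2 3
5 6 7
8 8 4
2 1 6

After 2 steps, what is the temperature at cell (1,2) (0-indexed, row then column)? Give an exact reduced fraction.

Step 1: cell (1,2) = 5
Step 2: cell (1,2) = 417/80
Full grid after step 2:
  37/9 493/120 25/6
  1211/240 5 417/80
  1219/240 109/20 1219/240
  41/9 1019/240 85/18

Answer: 417/80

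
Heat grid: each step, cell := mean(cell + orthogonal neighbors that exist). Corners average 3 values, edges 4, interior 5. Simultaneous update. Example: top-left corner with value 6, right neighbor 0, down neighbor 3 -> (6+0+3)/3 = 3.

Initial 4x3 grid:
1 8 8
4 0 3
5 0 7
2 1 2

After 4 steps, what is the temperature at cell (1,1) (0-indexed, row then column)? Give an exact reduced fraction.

Step 1: cell (1,1) = 3
Step 2: cell (1,1) = 337/100
Step 3: cell (1,1) = 5317/1500
Step 4: cell (1,1) = 1278467/360000
Full grid after step 4:
  480637/129600 3463003/864000 548887/129600
  710477/216000 1278467/360000 412051/108000
  601837/216000 351089/120000 345481/108000
  324017/129600 252527/96000 361567/129600

Answer: 1278467/360000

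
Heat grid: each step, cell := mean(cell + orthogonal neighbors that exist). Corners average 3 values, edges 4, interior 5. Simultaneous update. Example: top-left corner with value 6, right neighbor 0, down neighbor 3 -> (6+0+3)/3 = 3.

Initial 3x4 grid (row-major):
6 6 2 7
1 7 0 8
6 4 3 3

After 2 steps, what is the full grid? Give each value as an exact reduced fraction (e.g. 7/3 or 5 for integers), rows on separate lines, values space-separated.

After step 1:
  13/3 21/4 15/4 17/3
  5 18/5 4 9/2
  11/3 5 5/2 14/3
After step 2:
  175/36 127/30 14/3 167/36
  83/20 457/100 367/100 113/24
  41/9 443/120 97/24 35/9

Answer: 175/36 127/30 14/3 167/36
83/20 457/100 367/100 113/24
41/9 443/120 97/24 35/9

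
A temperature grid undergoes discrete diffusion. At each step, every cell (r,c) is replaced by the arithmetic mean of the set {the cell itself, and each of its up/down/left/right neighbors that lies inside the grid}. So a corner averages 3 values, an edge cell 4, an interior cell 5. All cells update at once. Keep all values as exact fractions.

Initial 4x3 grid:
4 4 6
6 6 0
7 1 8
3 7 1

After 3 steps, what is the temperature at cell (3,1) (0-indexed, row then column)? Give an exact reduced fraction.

Answer: 4997/1200

Derivation:
Step 1: cell (3,1) = 3
Step 2: cell (3,1) = 99/20
Step 3: cell (3,1) = 4997/1200
Full grid after step 3:
  619/135 2801/600 4357/1080
  18011/3600 4191/1000 7943/1800
  16181/3600 4751/1000 1757/450
  658/135 4997/1200 4759/1080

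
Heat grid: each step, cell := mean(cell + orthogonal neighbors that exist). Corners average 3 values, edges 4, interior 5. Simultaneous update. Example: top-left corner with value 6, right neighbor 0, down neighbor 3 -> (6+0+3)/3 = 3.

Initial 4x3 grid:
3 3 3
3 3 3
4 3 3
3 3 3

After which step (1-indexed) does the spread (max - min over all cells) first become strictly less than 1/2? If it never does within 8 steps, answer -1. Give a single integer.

Step 1: max=10/3, min=3, spread=1/3
  -> spread < 1/2 first at step 1
Step 2: max=391/120, min=3, spread=31/120
Step 3: max=3451/1080, min=3, spread=211/1080
Step 4: max=340897/108000, min=5447/1800, spread=14077/108000
Step 5: max=3056407/972000, min=327683/108000, spread=5363/48600
Step 6: max=91220809/29160000, min=182869/60000, spread=93859/1166400
Step 7: max=5459074481/1749600000, min=296936467/97200000, spread=4568723/69984000
Step 8: max=326708435629/104976000000, min=8929618889/2916000000, spread=8387449/167961600

Answer: 1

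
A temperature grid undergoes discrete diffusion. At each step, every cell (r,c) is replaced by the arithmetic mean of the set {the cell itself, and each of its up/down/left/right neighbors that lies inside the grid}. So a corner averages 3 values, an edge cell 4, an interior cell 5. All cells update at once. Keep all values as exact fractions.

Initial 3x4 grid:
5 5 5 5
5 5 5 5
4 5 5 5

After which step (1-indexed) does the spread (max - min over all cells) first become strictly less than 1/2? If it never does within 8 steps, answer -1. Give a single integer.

Step 1: max=5, min=14/3, spread=1/3
  -> spread < 1/2 first at step 1
Step 2: max=5, min=85/18, spread=5/18
Step 3: max=5, min=1039/216, spread=41/216
Step 4: max=5, min=125383/25920, spread=4217/25920
Step 5: max=35921/7200, min=7566851/1555200, spread=38417/311040
Step 6: max=717403/144000, min=455359789/93312000, spread=1903471/18662400
Step 7: max=21484241/4320000, min=27392610911/5598720000, spread=18038617/223948800
Step 8: max=1931073241/388800000, min=1646347817149/335923200000, spread=883978523/13436928000

Answer: 1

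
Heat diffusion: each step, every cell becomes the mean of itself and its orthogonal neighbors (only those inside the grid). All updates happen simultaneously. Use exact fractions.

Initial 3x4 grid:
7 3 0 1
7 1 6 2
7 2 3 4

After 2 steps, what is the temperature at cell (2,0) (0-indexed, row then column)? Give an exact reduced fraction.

Step 1: cell (2,0) = 16/3
Step 2: cell (2,0) = 169/36
Full grid after step 2:
  167/36 883/240 173/80 9/4
  203/40 177/50 157/50 193/80
  169/36 121/30 31/10 10/3

Answer: 169/36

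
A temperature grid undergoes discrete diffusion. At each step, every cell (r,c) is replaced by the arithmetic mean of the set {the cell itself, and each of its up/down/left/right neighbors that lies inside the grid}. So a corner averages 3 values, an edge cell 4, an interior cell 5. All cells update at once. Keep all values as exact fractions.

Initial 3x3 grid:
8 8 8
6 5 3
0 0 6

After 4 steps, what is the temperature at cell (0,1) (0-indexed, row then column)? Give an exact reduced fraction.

Answer: 4836751/864000

Derivation:
Step 1: cell (0,1) = 29/4
Step 2: cell (0,1) = 1519/240
Step 3: cell (0,1) = 86633/14400
Step 4: cell (0,1) = 4836751/864000
Full grid after step 4:
  44833/8100 4836751/864000 726253/129600
  4091501/864000 1744937/360000 2095813/432000
  87263/21600 1147667/288000 180701/43200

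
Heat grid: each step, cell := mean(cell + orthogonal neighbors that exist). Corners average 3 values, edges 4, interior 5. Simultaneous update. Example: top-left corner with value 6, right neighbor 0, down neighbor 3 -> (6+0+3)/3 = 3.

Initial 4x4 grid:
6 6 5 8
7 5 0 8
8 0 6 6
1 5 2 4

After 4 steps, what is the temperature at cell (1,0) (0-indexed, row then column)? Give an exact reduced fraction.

Step 1: cell (1,0) = 13/2
Step 2: cell (1,0) = 613/120
Step 3: cell (1,0) = 9563/1800
Step 4: cell (1,0) = 264509/54000
Full grid after step 4:
  349097/64800 1111511/216000 383621/72000 38293/7200
  264509/54000 891023/180000 286841/60000 7787/1500
  244777/54000 749203/180000 269797/60000 3421/750
  258757/64800 875323/216000 285841/72000 3529/800

Answer: 264509/54000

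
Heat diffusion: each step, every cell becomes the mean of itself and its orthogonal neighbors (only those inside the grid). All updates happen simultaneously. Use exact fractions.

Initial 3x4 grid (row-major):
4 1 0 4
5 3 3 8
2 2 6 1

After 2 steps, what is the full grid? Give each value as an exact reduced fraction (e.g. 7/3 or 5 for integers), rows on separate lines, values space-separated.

After step 1:
  10/3 2 2 4
  7/2 14/5 4 4
  3 13/4 3 5
After step 2:
  53/18 38/15 3 10/3
  379/120 311/100 79/25 17/4
  13/4 241/80 61/16 4

Answer: 53/18 38/15 3 10/3
379/120 311/100 79/25 17/4
13/4 241/80 61/16 4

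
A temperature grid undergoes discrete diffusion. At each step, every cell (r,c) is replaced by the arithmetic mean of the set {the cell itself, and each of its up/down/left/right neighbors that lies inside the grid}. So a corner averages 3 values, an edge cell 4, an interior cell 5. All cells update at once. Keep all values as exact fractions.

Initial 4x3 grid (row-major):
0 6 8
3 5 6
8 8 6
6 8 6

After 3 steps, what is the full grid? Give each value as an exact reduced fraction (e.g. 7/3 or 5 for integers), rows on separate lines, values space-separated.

Answer: 409/90 73187/14400 6173/1080
4059/800 33553/6000 43681/7200
43541/7200 1587/250 46891/7200
2881/432 2029/300 2927/432

Derivation:
After step 1:
  3 19/4 20/3
  4 28/5 25/4
  25/4 7 13/2
  22/3 7 20/3
After step 2:
  47/12 1201/240 53/9
  377/80 138/25 1501/240
  295/48 647/100 317/48
  247/36 7 121/18
After step 3:
  409/90 73187/14400 6173/1080
  4059/800 33553/6000 43681/7200
  43541/7200 1587/250 46891/7200
  2881/432 2029/300 2927/432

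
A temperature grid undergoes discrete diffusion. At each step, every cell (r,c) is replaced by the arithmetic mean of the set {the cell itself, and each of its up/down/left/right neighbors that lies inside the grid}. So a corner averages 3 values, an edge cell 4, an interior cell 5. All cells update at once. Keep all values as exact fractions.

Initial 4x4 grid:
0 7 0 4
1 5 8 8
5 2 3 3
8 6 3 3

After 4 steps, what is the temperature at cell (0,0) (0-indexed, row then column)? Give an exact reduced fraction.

Step 1: cell (0,0) = 8/3
Step 2: cell (0,0) = 101/36
Step 3: cell (0,0) = 3623/1080
Step 4: cell (0,0) = 114713/32400
Full grid after step 4:
  114713/32400 831079/216000 33773/8000 97499/21600
  825559/216000 71611/18000 86291/20000 79553/18000
  182347/43200 153313/36000 42241/10000 76213/18000
  290591/64800 3791/864 16709/4000 43853/10800

Answer: 114713/32400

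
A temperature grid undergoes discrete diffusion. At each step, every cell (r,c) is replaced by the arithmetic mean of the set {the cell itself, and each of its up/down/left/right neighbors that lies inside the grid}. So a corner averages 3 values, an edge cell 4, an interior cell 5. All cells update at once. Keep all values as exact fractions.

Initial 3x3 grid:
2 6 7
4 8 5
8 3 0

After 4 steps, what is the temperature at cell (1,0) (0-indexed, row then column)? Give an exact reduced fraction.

Answer: 715453/144000

Derivation:
Step 1: cell (1,0) = 11/2
Step 2: cell (1,0) = 197/40
Step 3: cell (1,0) = 12199/2400
Step 4: cell (1,0) = 715453/144000
Full grid after step 4:
  222493/43200 1472531/288000 221543/43200
  715453/144000 448379/90000 1048867/216000
  210293/43200 4070593/864000 607229/129600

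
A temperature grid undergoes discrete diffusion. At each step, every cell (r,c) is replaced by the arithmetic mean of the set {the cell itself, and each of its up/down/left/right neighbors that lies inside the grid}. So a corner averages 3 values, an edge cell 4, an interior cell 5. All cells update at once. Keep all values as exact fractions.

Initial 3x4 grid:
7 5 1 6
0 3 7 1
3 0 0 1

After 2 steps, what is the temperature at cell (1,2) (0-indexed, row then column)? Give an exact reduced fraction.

Step 1: cell (1,2) = 12/5
Step 2: cell (1,2) = 159/50
Full grid after step 2:
  15/4 63/16 829/240 67/18
  45/16 283/100 159/50 569/240
  23/12 15/8 197/120 77/36

Answer: 159/50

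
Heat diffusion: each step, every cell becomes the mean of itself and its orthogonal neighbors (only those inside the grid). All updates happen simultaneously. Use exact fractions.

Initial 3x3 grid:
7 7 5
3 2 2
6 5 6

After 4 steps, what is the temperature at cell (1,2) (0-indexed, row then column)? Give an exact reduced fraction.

Answer: 1268179/288000

Derivation:
Step 1: cell (1,2) = 15/4
Step 2: cell (1,2) = 331/80
Step 3: cell (1,2) = 20857/4800
Step 4: cell (1,2) = 1268179/288000
Full grid after step 4:
  619061/129600 4021787/864000 73417/16200
  2013331/432000 1635169/360000 1268179/288000
  591911/129600 425893/96000 281693/64800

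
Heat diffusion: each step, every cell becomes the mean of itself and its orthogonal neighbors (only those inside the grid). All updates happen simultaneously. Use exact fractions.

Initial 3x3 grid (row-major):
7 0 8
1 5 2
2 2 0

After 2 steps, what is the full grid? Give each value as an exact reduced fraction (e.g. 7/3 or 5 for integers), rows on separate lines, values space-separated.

Answer: 137/36 13/4 145/36
121/48 67/20 125/48
23/9 29/16 22/9

Derivation:
After step 1:
  8/3 5 10/3
  15/4 2 15/4
  5/3 9/4 4/3
After step 2:
  137/36 13/4 145/36
  121/48 67/20 125/48
  23/9 29/16 22/9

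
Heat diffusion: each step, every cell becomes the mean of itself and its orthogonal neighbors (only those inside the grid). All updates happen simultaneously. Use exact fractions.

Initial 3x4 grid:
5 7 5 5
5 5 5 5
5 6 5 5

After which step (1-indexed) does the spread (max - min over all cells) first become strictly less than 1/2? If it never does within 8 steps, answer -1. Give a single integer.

Step 1: max=17/3, min=5, spread=2/3
Step 2: max=167/30, min=5, spread=17/30
Step 3: max=736/135, min=365/72, spread=413/1080
  -> spread < 1/2 first at step 3
Step 4: max=21781/4050, min=15391/3000, spread=20063/81000
Step 5: max=5222471/972000, min=1667647/324000, spread=21953/97200
Step 6: max=155808677/29160000, min=12580771/2430000, spread=193577/1166400
Step 7: max=9328073443/1749600000, min=1513346953/291600000, spread=9919669/69984000
Step 8: max=558082244387/104976000000, min=11383935469/2187000000, spread=18645347/167961600

Answer: 3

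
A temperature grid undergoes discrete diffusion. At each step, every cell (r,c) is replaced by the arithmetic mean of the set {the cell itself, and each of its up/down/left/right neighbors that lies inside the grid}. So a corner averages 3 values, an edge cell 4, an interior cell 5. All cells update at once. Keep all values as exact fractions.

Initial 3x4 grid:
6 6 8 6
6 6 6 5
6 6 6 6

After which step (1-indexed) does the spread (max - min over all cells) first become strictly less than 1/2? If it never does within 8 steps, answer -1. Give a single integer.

Answer: 3

Derivation:
Step 1: max=13/2, min=17/3, spread=5/6
Step 2: max=383/60, min=209/36, spread=26/45
Step 3: max=1247/200, min=12787/2160, spread=3403/10800
  -> spread < 1/2 first at step 3
Step 4: max=167173/27000, min=773489/129600, spread=144707/648000
Step 5: max=554089/90000, min=46746691/7776000, spread=5632993/38880000
Step 6: max=4140097/675000, min=2814417209/466560000, spread=236089187/2332800000
Step 7: max=1983613459/324000000, min=169347974731/27993600000, spread=10181140633/139968000000
Step 8: max=118812777431/19440000000, min=10177422344129/1679616000000, spread=440008129547/8398080000000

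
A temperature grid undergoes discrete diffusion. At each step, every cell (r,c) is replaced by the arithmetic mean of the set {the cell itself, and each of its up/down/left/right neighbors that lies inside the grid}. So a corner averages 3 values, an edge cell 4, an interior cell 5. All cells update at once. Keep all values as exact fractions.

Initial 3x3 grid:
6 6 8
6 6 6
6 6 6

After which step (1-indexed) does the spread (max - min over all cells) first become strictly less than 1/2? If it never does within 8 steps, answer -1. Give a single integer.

Step 1: max=20/3, min=6, spread=2/3
Step 2: max=59/9, min=6, spread=5/9
Step 3: max=689/108, min=6, spread=41/108
  -> spread < 1/2 first at step 3
Step 4: max=41011/6480, min=1091/180, spread=347/1296
Step 5: max=2439737/388800, min=10957/1800, spread=2921/15552
Step 6: max=145796539/23328000, min=1321483/216000, spread=24611/186624
Step 7: max=8716802033/1399680000, min=29816741/4860000, spread=207329/2239488
Step 8: max=521914752451/83980800000, min=1594001599/259200000, spread=1746635/26873856

Answer: 3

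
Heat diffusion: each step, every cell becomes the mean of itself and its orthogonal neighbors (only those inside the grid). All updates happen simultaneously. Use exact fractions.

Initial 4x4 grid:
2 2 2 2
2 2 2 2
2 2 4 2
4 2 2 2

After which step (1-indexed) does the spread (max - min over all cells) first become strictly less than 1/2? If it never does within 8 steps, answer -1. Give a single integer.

Step 1: max=8/3, min=2, spread=2/3
Step 2: max=23/9, min=2, spread=5/9
Step 3: max=2687/1080, min=49/24, spread=241/540
  -> spread < 1/2 first at step 3
Step 4: max=78749/32400, min=12499/6000, spread=3517/10125
Step 5: max=2335079/972000, min=76291/36000, spread=137611/486000
Step 6: max=13828573/5832000, min=154021/72000, spread=169109/729000
Step 7: max=2057220827/874800000, min=349709843/162000000, spread=421969187/2187000000
Step 8: max=61225168889/26244000000, min=10565627243/4860000000, spread=5213477221/32805000000

Answer: 3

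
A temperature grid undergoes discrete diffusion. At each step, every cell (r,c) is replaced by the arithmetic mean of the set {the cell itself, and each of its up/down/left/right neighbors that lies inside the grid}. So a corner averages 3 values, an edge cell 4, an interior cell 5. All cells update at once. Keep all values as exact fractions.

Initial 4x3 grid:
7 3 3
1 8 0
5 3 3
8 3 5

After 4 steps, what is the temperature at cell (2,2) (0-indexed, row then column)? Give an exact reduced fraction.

Answer: 820963/216000

Derivation:
Step 1: cell (2,2) = 11/4
Step 2: cell (2,2) = 859/240
Step 3: cell (2,2) = 25099/7200
Step 4: cell (2,2) = 820963/216000
Full grid after step 4:
  542603/129600 3256747/864000 156551/43200
  112031/27000 1435583/360000 252541/72000
  119761/27000 479111/120000 820963/216000
  574093/129600 409873/96000 503243/129600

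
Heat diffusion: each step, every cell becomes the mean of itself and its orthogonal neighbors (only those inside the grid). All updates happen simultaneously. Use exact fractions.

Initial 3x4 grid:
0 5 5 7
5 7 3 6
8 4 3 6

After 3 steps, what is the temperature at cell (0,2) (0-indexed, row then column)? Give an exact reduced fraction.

Step 1: cell (0,2) = 5
Step 2: cell (0,2) = 401/80
Step 3: cell (0,2) = 11807/2400
Full grid after step 3:
  9533/2160 33161/7200 11807/2400 1267/240
  2873/600 9491/2000 9941/2000 12287/2400
  5429/1080 4517/900 1947/400 899/180

Answer: 11807/2400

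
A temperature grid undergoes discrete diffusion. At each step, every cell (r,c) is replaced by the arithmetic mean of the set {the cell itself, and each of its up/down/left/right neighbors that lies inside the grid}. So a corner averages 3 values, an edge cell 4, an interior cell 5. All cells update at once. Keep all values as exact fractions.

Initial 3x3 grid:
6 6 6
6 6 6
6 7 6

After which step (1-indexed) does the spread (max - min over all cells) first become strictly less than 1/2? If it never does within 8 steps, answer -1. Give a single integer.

Answer: 1

Derivation:
Step 1: max=19/3, min=6, spread=1/3
  -> spread < 1/2 first at step 1
Step 2: max=1507/240, min=6, spread=67/240
Step 3: max=13397/2160, min=1207/200, spread=1807/10800
Step 4: max=5341963/864000, min=32761/5400, spread=33401/288000
Step 5: max=47885933/7776000, min=3283391/540000, spread=3025513/38880000
Step 6: max=19127326867/3110400000, min=175555949/28800000, spread=53531/995328
Step 7: max=1145776925849/186624000000, min=47447116051/7776000000, spread=450953/11943936
Step 8: max=68693543560603/11197440000000, min=5699728610519/933120000000, spread=3799043/143327232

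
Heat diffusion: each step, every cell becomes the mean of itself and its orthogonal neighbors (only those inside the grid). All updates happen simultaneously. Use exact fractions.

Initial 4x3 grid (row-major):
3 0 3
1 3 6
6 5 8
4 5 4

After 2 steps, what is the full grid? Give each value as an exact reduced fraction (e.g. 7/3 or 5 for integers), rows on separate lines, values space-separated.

After step 1:
  4/3 9/4 3
  13/4 3 5
  4 27/5 23/4
  5 9/2 17/3
After step 2:
  41/18 115/48 41/12
  139/48 189/50 67/16
  353/80 453/100 1309/240
  9/2 617/120 191/36

Answer: 41/18 115/48 41/12
139/48 189/50 67/16
353/80 453/100 1309/240
9/2 617/120 191/36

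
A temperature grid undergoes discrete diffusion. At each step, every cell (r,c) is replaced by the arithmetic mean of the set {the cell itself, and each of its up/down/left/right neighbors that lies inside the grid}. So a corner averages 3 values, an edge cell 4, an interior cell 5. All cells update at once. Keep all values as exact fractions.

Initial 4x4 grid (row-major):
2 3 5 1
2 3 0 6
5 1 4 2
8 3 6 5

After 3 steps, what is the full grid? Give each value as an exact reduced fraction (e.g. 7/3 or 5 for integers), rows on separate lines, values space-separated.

After step 1:
  7/3 13/4 9/4 4
  3 9/5 18/5 9/4
  4 16/5 13/5 17/4
  16/3 9/2 9/2 13/3
After step 2:
  103/36 289/120 131/40 17/6
  167/60 297/100 5/2 141/40
  233/60 161/50 363/100 403/120
  83/18 263/60 239/60 157/36
After step 3:
  2899/1080 10363/3600 661/240 289/90
  703/225 8329/3000 159/50 733/240
  1631/450 2713/750 2003/600 13387/3600
  1159/270 7289/1800 7361/1800 4213/1080

Answer: 2899/1080 10363/3600 661/240 289/90
703/225 8329/3000 159/50 733/240
1631/450 2713/750 2003/600 13387/3600
1159/270 7289/1800 7361/1800 4213/1080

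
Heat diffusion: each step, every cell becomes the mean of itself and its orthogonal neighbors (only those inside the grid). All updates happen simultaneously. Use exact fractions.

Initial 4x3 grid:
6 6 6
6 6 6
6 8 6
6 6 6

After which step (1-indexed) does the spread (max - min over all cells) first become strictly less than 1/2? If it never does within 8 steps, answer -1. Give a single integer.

Step 1: max=13/2, min=6, spread=1/2
Step 2: max=323/50, min=6, spread=23/50
  -> spread < 1/2 first at step 2
Step 3: max=15211/2400, min=1213/200, spread=131/480
Step 4: max=136151/21600, min=21991/3600, spread=841/4320
Step 5: max=54382051/8640000, min=4413373/720000, spread=56863/345600
Step 6: max=488094341/77760000, min=39869543/6480000, spread=386393/3110400
Step 7: max=195017723131/31104000000, min=15972358813/2592000000, spread=26795339/248832000
Step 8: max=11681255714129/1866240000000, min=960206149667/155520000000, spread=254051069/2985984000

Answer: 2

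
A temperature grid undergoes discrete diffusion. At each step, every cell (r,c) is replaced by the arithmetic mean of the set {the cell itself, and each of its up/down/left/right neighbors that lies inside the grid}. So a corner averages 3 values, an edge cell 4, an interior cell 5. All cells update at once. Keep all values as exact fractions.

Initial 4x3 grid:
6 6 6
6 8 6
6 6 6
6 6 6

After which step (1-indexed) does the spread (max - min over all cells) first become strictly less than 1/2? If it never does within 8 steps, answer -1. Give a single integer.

Step 1: max=13/2, min=6, spread=1/2
Step 2: max=323/50, min=6, spread=23/50
  -> spread < 1/2 first at step 2
Step 3: max=15211/2400, min=1213/200, spread=131/480
Step 4: max=136151/21600, min=21991/3600, spread=841/4320
Step 5: max=54382051/8640000, min=4413373/720000, spread=56863/345600
Step 6: max=488094341/77760000, min=39869543/6480000, spread=386393/3110400
Step 7: max=195017723131/31104000000, min=15972358813/2592000000, spread=26795339/248832000
Step 8: max=11681255714129/1866240000000, min=960206149667/155520000000, spread=254051069/2985984000

Answer: 2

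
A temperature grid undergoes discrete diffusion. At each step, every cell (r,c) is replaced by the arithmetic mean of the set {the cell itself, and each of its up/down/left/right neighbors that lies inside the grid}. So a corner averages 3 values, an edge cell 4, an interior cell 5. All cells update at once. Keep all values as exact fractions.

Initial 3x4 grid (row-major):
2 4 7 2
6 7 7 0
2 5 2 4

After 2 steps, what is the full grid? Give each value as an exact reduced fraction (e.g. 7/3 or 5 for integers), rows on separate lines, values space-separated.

Answer: 53/12 99/20 22/5 15/4
1103/240 473/100 463/100 257/80
151/36 559/120 151/40 13/4

Derivation:
After step 1:
  4 5 5 3
  17/4 29/5 23/5 13/4
  13/3 4 9/2 2
After step 2:
  53/12 99/20 22/5 15/4
  1103/240 473/100 463/100 257/80
  151/36 559/120 151/40 13/4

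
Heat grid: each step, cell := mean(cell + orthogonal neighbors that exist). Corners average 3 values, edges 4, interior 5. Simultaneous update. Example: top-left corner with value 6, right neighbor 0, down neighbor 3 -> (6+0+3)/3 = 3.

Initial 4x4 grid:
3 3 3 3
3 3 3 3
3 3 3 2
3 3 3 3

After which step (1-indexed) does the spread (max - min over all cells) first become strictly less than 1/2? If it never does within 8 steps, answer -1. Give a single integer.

Answer: 1

Derivation:
Step 1: max=3, min=8/3, spread=1/3
  -> spread < 1/2 first at step 1
Step 2: max=3, min=329/120, spread=31/120
Step 3: max=3, min=3029/1080, spread=211/1080
Step 4: max=3, min=307157/108000, spread=16843/108000
Step 5: max=26921/9000, min=2777357/972000, spread=130111/972000
Step 6: max=1612841/540000, min=83837633/29160000, spread=3255781/29160000
Step 7: max=1608893/540000, min=2524046309/874800000, spread=82360351/874800000
Step 8: max=289093559/97200000, min=75980683109/26244000000, spread=2074577821/26244000000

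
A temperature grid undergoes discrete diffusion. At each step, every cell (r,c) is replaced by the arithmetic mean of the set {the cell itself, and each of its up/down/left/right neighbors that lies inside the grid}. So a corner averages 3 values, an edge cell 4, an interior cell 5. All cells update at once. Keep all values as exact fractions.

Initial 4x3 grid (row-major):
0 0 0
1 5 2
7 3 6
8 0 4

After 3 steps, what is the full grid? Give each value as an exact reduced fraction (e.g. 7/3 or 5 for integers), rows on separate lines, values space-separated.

Answer: 3857/2160 8731/4800 3817/2160
10237/3600 5109/2000 9587/3600
4549/1200 22277/6000 12097/3600
3089/720 57283/14400 8147/2160

Derivation:
After step 1:
  1/3 5/4 2/3
  13/4 11/5 13/4
  19/4 21/5 15/4
  5 15/4 10/3
After step 2:
  29/18 89/80 31/18
  79/30 283/100 37/15
  43/10 373/100 109/30
  9/2 977/240 65/18
After step 3:
  3857/2160 8731/4800 3817/2160
  10237/3600 5109/2000 9587/3600
  4549/1200 22277/6000 12097/3600
  3089/720 57283/14400 8147/2160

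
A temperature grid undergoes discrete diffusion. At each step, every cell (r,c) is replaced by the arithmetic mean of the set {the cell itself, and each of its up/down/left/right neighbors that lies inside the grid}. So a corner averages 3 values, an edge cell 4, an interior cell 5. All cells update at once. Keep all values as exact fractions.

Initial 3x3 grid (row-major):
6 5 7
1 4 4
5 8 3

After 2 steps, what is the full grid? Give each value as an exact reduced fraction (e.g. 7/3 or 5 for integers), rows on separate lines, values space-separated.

Answer: 9/2 577/120 46/9
64/15 117/25 577/120
41/9 143/30 29/6

Derivation:
After step 1:
  4 11/2 16/3
  4 22/5 9/2
  14/3 5 5
After step 2:
  9/2 577/120 46/9
  64/15 117/25 577/120
  41/9 143/30 29/6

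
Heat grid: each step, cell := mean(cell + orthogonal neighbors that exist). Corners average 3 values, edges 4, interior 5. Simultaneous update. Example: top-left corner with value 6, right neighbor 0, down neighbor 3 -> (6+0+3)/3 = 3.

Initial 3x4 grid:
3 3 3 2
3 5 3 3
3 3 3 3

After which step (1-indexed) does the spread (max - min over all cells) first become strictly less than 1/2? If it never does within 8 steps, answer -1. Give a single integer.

Answer: 3

Derivation:
Step 1: max=7/2, min=8/3, spread=5/6
Step 2: max=173/50, min=49/18, spread=166/225
Step 3: max=8011/2400, min=41951/14400, spread=1223/2880
  -> spread < 1/2 first at step 3
Step 4: max=71351/21600, min=381791/129600, spread=9263/25920
Step 5: max=28310371/8640000, min=23419999/7776000, spread=20593349/77760000
Step 6: max=253411961/77760000, min=1414926041/466560000, spread=4221829/18662400
Step 7: max=100717517851/31104000000, min=85687638019/27993600000, spread=49581280469/279936000000
Step 8: max=902876810141/279936000000, min=5166575323721/1679616000000, spread=2005484297/13436928000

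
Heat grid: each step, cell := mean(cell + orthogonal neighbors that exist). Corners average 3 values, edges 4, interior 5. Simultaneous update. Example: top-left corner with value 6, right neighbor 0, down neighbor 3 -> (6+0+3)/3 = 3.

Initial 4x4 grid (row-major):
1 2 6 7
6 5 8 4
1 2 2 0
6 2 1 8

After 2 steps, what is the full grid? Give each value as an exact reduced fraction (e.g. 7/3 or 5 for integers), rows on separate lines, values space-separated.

Answer: 13/4 337/80 239/48 97/18
73/20 15/4 227/50 227/48
31/10 161/50 67/20 277/80
19/6 57/20 29/10 13/4

Derivation:
After step 1:
  3 7/2 23/4 17/3
  13/4 23/5 5 19/4
  15/4 12/5 13/5 7/2
  3 11/4 13/4 3
After step 2:
  13/4 337/80 239/48 97/18
  73/20 15/4 227/50 227/48
  31/10 161/50 67/20 277/80
  19/6 57/20 29/10 13/4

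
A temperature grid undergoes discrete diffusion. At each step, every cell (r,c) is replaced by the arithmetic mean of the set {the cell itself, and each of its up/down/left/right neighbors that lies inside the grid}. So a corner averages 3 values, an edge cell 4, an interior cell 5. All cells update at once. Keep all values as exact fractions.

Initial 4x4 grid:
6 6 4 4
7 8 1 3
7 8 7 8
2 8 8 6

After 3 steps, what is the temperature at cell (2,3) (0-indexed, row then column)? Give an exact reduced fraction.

Answer: 10679/1800

Derivation:
Step 1: cell (2,3) = 6
Step 2: cell (2,3) = 89/15
Step 3: cell (2,3) = 10679/1800
Full grid after step 3:
  2635/432 40877/7200 6761/1440 9271/2160
  11513/1800 35453/6000 31957/6000 1733/360
  2291/360 38917/6000 36749/6000 10679/1800
  13951/2160 1885/288 48341/7200 14159/2160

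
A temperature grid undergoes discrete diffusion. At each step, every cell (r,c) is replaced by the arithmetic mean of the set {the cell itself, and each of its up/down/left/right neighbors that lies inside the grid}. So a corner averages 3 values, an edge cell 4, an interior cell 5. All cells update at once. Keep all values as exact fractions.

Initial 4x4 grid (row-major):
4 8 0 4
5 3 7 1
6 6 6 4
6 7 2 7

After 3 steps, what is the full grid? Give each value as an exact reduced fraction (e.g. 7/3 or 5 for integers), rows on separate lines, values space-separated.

After step 1:
  17/3 15/4 19/4 5/3
  9/2 29/5 17/5 4
  23/4 28/5 5 9/2
  19/3 21/4 11/2 13/3
After step 2:
  167/36 599/120 407/120 125/36
  1303/240 461/100 459/100 407/120
  1331/240 137/25 24/5 107/24
  52/9 1361/240 241/48 43/9
After step 3:
  10843/2160 15869/3600 14801/3600 923/270
  36403/7200 30121/6000 1247/300 14321/3600
  40019/7200 1958/375 29219/6000 3137/720
  3059/540 39509/7200 7297/1440 2053/432

Answer: 10843/2160 15869/3600 14801/3600 923/270
36403/7200 30121/6000 1247/300 14321/3600
40019/7200 1958/375 29219/6000 3137/720
3059/540 39509/7200 7297/1440 2053/432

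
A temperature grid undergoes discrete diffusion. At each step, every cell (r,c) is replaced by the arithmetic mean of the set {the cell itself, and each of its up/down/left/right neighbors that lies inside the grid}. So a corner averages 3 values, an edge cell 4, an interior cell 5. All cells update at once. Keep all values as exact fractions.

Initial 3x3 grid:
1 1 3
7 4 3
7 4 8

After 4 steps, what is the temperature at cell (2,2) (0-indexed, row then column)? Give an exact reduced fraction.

Answer: 65999/14400

Derivation:
Step 1: cell (2,2) = 5
Step 2: cell (2,2) = 61/12
Step 3: cell (2,2) = 3391/720
Step 4: cell (2,2) = 65999/14400
Full grid after step 4:
  13481/3600 3074747/864000 461041/129600
  1222999/288000 1501189/360000 1741561/432000
  11479/2400 1353499/288000 65999/14400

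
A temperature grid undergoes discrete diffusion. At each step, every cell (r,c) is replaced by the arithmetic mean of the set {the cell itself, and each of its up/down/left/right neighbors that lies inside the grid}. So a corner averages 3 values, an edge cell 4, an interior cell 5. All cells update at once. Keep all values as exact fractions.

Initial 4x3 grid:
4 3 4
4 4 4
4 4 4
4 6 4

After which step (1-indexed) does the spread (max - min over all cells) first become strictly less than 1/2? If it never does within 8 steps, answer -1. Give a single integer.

Answer: 5

Derivation:
Step 1: max=14/3, min=11/3, spread=1
Step 2: max=547/120, min=893/240, spread=67/80
Step 3: max=4757/1080, min=8203/2160, spread=437/720
Step 4: max=1881643/432000, min=3314021/864000, spread=29951/57600
Step 5: max=16676813/3888000, min=30252211/7776000, spread=206761/518400
  -> spread < 1/2 first at step 5
Step 6: max=6629282323/1555200000, min=12176257421/3110400000, spread=14430763/41472000
Step 7: max=394542752657/93312000000, min=736640214439/186624000000, spread=139854109/497664000
Step 8: max=23550774917563/5598720000000, min=44433596000501/11197440000000, spread=7114543559/29859840000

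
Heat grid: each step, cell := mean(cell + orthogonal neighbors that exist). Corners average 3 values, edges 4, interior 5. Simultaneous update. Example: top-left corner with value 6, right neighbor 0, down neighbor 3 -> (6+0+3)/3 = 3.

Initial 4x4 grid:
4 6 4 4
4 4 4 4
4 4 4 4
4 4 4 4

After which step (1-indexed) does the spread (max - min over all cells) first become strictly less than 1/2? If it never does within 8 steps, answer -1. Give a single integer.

Step 1: max=14/3, min=4, spread=2/3
Step 2: max=271/60, min=4, spread=31/60
Step 3: max=2371/540, min=4, spread=211/540
  -> spread < 1/2 first at step 3
Step 4: max=232843/54000, min=4, spread=16843/54000
Step 5: max=2082643/486000, min=18079/4500, spread=130111/486000
Step 6: max=61962367/14580000, min=1087159/270000, spread=3255781/14580000
Step 7: max=1849953691/437400000, min=1091107/270000, spread=82360351/437400000
Step 8: max=55239316891/13122000000, min=196906441/48600000, spread=2074577821/13122000000

Answer: 3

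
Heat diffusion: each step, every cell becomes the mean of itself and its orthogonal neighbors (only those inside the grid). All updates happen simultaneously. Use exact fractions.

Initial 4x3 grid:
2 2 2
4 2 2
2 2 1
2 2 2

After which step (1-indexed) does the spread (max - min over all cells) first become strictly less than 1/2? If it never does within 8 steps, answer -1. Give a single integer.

Answer: 4

Derivation:
Step 1: max=8/3, min=5/3, spread=1
Step 2: max=151/60, min=209/120, spread=31/40
Step 3: max=1291/540, min=1949/1080, spread=211/360
Step 4: max=18509/8100, min=61451/32400, spread=839/2160
  -> spread < 1/2 first at step 4
Step 5: max=2191667/972000, min=1869887/972000, spread=5363/16200
Step 6: max=16101821/7290000, min=57367859/29160000, spread=93859/388800
Step 7: max=955923139/437400000, min=3481038331/1749600000, spread=4568723/23328000
Step 8: max=113487295627/52488000000, min=211248124379/104976000000, spread=8387449/55987200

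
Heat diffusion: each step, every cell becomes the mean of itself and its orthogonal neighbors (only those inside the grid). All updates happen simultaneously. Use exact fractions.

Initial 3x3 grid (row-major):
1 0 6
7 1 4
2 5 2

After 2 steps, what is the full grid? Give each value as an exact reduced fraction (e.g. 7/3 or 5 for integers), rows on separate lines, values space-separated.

After step 1:
  8/3 2 10/3
  11/4 17/5 13/4
  14/3 5/2 11/3
After step 2:
  89/36 57/20 103/36
  809/240 139/50 273/80
  119/36 427/120 113/36

Answer: 89/36 57/20 103/36
809/240 139/50 273/80
119/36 427/120 113/36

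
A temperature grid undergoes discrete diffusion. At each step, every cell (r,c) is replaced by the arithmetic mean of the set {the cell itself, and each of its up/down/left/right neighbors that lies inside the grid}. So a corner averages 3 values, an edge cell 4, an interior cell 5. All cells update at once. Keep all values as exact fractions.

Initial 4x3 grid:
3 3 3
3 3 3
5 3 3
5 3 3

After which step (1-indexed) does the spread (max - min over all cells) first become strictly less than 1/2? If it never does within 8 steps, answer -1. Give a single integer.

Step 1: max=13/3, min=3, spread=4/3
Step 2: max=71/18, min=3, spread=17/18
Step 3: max=509/135, min=3, spread=104/135
Step 4: max=235649/64800, min=2747/900, spread=7573/12960
Step 5: max=13833001/3888000, min=41717/13500, spread=363701/777600
  -> spread < 1/2 first at step 5
Step 6: max=815693999/233280000, min=1127413/360000, spread=681043/1866240
Step 7: max=48359737141/13996800000, min=307482089/97200000, spread=163292653/559872000
Step 8: max=2874251884319/839808000000, min=9305139163/2916000000, spread=1554974443/6718464000

Answer: 5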